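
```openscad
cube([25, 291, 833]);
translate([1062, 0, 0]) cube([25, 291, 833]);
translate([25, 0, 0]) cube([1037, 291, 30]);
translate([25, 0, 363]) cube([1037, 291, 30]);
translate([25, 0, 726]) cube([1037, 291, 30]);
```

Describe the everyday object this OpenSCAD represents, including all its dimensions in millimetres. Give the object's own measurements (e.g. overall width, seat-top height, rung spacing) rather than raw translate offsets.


An open bookshelf. Two side panels, each 25 mm thick, 291 mm deep and 833 mm tall, stand 1087 mm apart (outside-to-outside). Between them sit 3 shelves, each 30 mm thick and 291 mm deep, spanning the full gap between the sides. The bottom shelf rests on the floor (its underside at z = 0) and the clear gap between one shelf's top and the next shelf's underside is 333 mm.


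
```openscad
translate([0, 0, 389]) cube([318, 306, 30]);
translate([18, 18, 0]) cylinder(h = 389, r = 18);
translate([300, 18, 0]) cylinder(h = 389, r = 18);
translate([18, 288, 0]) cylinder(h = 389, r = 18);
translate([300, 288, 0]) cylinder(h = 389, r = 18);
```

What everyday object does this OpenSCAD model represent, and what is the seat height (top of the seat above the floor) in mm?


A stool. The seat height is 419 mm.

A 318×306×30 slab at z = 389 on four corner cylinders — a stool. The seat top is 389 + 30 = 419 mm.


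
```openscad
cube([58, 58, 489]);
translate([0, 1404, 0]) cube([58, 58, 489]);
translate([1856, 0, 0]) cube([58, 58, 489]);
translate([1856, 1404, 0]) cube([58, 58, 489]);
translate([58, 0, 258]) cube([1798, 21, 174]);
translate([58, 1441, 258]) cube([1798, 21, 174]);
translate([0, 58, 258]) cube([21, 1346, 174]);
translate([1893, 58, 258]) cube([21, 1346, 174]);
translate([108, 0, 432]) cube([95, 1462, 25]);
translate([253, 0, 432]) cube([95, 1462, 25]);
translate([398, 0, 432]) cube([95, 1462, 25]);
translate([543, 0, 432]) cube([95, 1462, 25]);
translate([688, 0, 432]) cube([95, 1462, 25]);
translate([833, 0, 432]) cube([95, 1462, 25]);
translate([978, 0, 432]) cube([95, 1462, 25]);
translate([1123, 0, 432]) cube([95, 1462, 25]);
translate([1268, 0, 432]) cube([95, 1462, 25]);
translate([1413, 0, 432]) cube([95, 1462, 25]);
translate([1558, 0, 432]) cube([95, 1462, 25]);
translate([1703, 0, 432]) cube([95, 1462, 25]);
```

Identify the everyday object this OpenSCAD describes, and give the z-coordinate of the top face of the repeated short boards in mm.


A bed frame. The slat-top height is 457 mm.

Four posts, four rails, and a row of slats — a bed frame. Slats sit on the rails at z = 258 + 174 = 432; with slat thickness 25, the top is 457 mm.


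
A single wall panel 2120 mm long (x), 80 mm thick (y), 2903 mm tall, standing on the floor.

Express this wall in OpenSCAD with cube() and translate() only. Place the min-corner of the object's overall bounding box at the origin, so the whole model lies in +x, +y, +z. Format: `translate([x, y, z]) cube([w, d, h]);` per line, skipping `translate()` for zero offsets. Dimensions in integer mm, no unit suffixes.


cube([2120, 80, 2903]);


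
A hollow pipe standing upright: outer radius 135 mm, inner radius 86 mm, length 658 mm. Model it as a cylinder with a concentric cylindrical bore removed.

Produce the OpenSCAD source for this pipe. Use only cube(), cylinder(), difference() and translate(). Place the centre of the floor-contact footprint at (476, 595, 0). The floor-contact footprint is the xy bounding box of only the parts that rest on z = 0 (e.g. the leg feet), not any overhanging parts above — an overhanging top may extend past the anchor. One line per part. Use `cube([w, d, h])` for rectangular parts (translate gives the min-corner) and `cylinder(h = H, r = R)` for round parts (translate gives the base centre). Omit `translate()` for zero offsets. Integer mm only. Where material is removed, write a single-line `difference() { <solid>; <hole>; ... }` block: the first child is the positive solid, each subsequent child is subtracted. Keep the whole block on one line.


difference() { translate([476, 595, 0]) cylinder(h = 658, r = 135); translate([476, 595, 0]) cylinder(h = 658, r = 86); }


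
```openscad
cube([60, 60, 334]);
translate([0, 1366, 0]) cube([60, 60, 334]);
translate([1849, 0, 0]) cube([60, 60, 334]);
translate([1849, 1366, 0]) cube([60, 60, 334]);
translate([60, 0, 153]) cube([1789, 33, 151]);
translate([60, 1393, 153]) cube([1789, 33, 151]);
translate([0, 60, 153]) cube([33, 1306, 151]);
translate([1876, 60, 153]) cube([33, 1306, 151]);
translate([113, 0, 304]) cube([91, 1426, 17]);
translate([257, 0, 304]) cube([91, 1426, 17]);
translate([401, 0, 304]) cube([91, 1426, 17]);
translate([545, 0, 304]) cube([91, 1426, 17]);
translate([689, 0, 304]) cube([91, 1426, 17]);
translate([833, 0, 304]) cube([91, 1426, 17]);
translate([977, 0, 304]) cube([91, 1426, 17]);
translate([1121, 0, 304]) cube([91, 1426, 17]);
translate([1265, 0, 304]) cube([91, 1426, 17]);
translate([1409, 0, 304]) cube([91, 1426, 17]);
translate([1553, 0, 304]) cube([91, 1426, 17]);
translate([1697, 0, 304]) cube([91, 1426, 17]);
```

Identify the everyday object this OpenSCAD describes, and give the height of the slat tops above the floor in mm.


A bed frame. The slat-top height is 321 mm.

Four posts, four rails, and a row of slats — a bed frame. Slats sit on the rails at z = 153 + 151 = 304; with slat thickness 17, the top is 321 mm.


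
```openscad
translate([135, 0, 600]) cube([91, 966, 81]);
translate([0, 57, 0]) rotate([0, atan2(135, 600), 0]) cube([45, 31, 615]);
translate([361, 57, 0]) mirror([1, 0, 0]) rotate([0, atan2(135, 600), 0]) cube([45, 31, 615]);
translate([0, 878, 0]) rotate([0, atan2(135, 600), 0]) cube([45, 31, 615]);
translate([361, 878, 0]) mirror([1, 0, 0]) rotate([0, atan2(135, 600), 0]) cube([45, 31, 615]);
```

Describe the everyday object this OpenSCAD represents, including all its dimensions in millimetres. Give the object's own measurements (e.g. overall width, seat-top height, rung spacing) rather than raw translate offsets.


A sawhorse. A 91×966×81 mm beam (x, y, z) sits on two A-frame leg pairs. Each pair is two raked legs of 45×31 mm section (31 mm along y) splaying symmetrically in x. Each leg rises 600 mm vertically over 135 mm of horizontal reach and is 615 mm long along its own axis. Every leg's outer bottom edge rests on the floor and its outer top edge meets a bottom edge of the beam — the left legs (tilting toward +x) meet the beam's −x bottom edge, the right legs (their mirror images, tilting toward −x) meet its +x bottom edge — so the leg tops tuck under the beam, the beam's underside is 600 mm above the floor, and the feet are 361 mm apart outside-to-outside with the beam centred between them. The two leg pairs are set in 57 mm from either end of the beam.


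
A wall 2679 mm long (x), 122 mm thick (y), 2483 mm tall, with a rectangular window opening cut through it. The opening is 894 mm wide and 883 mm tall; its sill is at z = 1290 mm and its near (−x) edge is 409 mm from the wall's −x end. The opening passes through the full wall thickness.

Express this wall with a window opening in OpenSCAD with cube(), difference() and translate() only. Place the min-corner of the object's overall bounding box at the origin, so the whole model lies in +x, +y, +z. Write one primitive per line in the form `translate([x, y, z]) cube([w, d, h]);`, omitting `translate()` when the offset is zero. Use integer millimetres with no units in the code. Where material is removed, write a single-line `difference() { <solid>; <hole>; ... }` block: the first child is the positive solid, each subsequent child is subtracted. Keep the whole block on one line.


difference() { cube([2679, 122, 2483]); translate([409, 0, 1290]) cube([894, 122, 883]); }


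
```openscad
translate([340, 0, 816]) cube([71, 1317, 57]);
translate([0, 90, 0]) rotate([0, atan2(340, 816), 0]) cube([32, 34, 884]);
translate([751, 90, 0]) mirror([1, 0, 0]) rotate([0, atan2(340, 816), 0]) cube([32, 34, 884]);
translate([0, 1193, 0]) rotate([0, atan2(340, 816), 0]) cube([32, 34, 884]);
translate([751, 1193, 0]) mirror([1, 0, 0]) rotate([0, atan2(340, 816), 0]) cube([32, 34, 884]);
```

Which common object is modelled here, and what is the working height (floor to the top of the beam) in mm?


A sawhorse. The overall height is 873 mm.

A beam across two mirrored pairs of raked legs — a sawhorse. The beam's underside is at z = 816 (matching the legs' vertical rise in atan2(340, 816)) and the beam is 57 mm tall, so its top is at 816 + 57 = 873 mm. The raked legs top out at the beam's underside, so that is the highest point.


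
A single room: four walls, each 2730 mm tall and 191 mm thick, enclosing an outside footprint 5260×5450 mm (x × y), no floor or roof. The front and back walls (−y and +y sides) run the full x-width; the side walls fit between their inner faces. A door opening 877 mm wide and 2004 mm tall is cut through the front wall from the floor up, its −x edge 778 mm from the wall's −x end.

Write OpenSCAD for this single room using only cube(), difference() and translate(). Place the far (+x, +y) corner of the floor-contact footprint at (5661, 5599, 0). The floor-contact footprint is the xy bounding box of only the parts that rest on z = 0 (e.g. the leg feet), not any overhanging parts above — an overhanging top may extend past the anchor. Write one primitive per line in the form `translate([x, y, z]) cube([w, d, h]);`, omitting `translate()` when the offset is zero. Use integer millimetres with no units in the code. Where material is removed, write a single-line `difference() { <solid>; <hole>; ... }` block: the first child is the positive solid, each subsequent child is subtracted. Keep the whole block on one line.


difference() { translate([401, 149, 0]) cube([5260, 191, 2730]); translate([1179, 149, 0]) cube([877, 191, 2004]); }
translate([401, 5408, 0]) cube([5260, 191, 2730]);
translate([401, 340, 0]) cube([191, 5068, 2730]);
translate([5470, 340, 0]) cube([191, 5068, 2730]);


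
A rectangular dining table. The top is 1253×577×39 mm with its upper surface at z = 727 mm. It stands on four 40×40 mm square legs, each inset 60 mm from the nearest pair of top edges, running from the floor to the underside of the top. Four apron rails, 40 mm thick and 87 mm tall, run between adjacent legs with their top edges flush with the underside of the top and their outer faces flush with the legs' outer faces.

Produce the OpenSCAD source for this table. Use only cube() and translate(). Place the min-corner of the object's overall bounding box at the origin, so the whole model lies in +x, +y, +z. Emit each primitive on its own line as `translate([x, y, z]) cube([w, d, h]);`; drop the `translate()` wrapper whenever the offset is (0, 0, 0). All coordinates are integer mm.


// leg_h = 727 - 39 = 688
// apron z = 688 - 87 = 601
translate([0, 0, 688]) cube([1253, 577, 39]);
translate([60, 60, 0]) cube([40, 40, 688]);
translate([1153, 60, 0]) cube([40, 40, 688]);
translate([60, 477, 0]) cube([40, 40, 688]);
translate([1153, 477, 0]) cube([40, 40, 688]);
translate([100, 60, 601]) cube([1053, 40, 87]);
translate([100, 477, 601]) cube([1053, 40, 87]);
translate([60, 100, 601]) cube([40, 377, 87]);
translate([1153, 100, 601]) cube([40, 377, 87]);


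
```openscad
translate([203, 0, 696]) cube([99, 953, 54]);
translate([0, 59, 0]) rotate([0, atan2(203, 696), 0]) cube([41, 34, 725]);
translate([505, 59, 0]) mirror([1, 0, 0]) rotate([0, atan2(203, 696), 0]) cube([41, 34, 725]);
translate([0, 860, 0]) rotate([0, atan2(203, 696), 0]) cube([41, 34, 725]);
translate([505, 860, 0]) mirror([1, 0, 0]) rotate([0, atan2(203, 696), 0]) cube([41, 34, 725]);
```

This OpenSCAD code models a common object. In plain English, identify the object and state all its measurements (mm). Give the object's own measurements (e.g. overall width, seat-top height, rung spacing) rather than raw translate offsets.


A sawhorse. A 99×953×54 mm beam (x, y, z) sits on two A-frame leg pairs. Each pair is two raked legs of 41×34 mm section (34 mm along y) splaying symmetrically in x. Each leg rises 696 mm vertically over 203 mm of horizontal reach and is 725 mm long along its own axis. Every leg's outer bottom edge rests on the floor and its outer top edge meets a bottom edge of the beam — the left legs (tilting toward +x) meet the beam's −x bottom edge, the right legs (their mirror images, tilting toward −x) meet its +x bottom edge — so the leg tops tuck under the beam, the beam's underside is 696 mm above the floor, and the feet are 505 mm apart outside-to-outside with the beam centred between them. The two leg pairs are set in 59 mm from either end of the beam.


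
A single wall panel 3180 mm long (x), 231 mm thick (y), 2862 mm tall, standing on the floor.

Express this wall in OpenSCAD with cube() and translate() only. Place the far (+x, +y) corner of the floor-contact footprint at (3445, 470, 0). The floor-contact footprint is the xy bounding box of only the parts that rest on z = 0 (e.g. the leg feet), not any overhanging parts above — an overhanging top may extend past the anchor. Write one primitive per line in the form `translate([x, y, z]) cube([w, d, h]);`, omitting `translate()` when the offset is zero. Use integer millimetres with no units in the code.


translate([265, 239, 0]) cube([3180, 231, 2862]);


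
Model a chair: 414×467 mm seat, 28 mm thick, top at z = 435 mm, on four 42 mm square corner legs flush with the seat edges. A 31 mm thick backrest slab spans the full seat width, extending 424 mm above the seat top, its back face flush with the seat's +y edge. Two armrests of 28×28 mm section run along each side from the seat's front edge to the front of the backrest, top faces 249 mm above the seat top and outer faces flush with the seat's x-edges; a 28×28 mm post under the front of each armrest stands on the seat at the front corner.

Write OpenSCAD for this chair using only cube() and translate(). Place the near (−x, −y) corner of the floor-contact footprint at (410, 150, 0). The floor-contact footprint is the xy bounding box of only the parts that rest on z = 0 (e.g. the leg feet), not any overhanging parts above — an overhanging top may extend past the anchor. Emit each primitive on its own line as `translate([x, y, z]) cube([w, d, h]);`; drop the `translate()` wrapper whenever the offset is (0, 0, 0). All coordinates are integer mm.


translate([410, 150, 407]) cube([414, 467, 28]);
translate([410, 150, 0]) cube([42, 42, 407]);
translate([782, 150, 0]) cube([42, 42, 407]);
translate([410, 575, 0]) cube([42, 42, 407]);
translate([782, 575, 0]) cube([42, 42, 407]);
translate([410, 586, 435]) cube([414, 31, 424]);
translate([410, 150, 656]) cube([28, 436, 28]);
translate([796, 150, 656]) cube([28, 436, 28]);
translate([410, 150, 435]) cube([28, 28, 221]);
translate([796, 150, 435]) cube([28, 28, 221]);


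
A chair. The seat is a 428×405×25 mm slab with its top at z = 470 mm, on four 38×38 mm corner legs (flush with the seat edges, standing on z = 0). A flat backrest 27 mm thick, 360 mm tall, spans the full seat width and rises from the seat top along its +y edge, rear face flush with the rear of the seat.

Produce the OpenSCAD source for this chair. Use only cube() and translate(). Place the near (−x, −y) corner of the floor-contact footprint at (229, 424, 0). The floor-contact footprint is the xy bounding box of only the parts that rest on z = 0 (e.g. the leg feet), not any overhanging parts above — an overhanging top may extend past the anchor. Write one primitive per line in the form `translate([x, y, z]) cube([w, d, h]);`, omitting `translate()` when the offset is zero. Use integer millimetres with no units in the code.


translate([229, 424, 445]) cube([428, 405, 25]);
translate([229, 424, 0]) cube([38, 38, 445]);
translate([619, 424, 0]) cube([38, 38, 445]);
translate([229, 791, 0]) cube([38, 38, 445]);
translate([619, 791, 0]) cube([38, 38, 445]);
translate([229, 802, 470]) cube([428, 27, 360]);


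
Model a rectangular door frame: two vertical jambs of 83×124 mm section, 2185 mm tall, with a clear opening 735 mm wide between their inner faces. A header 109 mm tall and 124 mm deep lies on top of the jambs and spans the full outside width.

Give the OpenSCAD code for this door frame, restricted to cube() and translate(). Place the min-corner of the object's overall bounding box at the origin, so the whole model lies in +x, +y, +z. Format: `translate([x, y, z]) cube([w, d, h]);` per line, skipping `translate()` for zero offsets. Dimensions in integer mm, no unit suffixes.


cube([83, 124, 2185]);
translate([818, 0, 0]) cube([83, 124, 2185]);
translate([0, 0, 2185]) cube([901, 124, 109]);


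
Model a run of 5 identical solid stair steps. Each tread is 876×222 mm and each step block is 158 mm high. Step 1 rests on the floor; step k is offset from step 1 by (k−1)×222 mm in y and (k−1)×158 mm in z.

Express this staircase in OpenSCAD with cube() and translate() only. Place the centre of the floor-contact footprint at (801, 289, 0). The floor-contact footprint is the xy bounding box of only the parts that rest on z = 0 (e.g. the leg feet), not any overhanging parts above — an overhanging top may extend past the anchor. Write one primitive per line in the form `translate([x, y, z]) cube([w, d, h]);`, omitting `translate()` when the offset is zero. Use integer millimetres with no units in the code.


translate([363, 178, 0]) cube([876, 222, 158]);
translate([363, 400, 158]) cube([876, 222, 158]);
translate([363, 622, 316]) cube([876, 222, 158]);
translate([363, 844, 474]) cube([876, 222, 158]);
translate([363, 1066, 632]) cube([876, 222, 158]);


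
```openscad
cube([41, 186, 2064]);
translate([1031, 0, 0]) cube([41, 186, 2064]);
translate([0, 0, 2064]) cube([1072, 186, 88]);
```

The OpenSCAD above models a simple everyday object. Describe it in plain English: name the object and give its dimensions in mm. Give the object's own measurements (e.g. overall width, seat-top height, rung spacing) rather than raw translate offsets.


A door frame. The clear opening is 990 mm wide and 2064 mm high. Two 41 mm wide jambs, 186 mm deep, stand either side of the opening from the floor to the top of the opening. A 88 mm thick head sits across the top of both jambs, spanning the full outside width of the frame.


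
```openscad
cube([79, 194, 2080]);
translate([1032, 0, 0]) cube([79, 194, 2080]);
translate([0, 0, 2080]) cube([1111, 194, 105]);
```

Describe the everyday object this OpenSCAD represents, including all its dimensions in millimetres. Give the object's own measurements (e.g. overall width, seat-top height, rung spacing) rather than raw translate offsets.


A door frame. The clear opening is 953 mm wide and 2080 mm high. Two 79 mm wide jambs, 194 mm deep, stand either side of the opening from the floor to the top of the opening. A 105 mm thick head sits across the top of both jambs, spanning the full outside width of the frame.


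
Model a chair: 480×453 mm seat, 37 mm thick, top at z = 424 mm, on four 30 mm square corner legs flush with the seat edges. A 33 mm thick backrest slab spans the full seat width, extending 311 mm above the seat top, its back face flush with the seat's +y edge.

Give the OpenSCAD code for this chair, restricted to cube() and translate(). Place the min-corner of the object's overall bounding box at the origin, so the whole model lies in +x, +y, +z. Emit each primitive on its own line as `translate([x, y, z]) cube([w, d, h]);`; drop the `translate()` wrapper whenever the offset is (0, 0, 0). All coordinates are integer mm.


translate([0, 0, 387]) cube([480, 453, 37]);
cube([30, 30, 387]);
translate([450, 0, 0]) cube([30, 30, 387]);
translate([0, 423, 0]) cube([30, 30, 387]);
translate([450, 423, 0]) cube([30, 30, 387]);
translate([0, 420, 424]) cube([480, 33, 311]);


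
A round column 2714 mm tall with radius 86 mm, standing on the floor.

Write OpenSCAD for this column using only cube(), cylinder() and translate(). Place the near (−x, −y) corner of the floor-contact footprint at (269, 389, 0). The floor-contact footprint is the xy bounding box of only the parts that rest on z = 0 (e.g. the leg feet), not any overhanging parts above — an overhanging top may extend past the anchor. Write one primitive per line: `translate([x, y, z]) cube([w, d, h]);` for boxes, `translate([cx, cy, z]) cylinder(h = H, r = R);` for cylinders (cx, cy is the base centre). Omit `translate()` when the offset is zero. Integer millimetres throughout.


translate([355, 475, 0]) cylinder(h = 2714, r = 86);


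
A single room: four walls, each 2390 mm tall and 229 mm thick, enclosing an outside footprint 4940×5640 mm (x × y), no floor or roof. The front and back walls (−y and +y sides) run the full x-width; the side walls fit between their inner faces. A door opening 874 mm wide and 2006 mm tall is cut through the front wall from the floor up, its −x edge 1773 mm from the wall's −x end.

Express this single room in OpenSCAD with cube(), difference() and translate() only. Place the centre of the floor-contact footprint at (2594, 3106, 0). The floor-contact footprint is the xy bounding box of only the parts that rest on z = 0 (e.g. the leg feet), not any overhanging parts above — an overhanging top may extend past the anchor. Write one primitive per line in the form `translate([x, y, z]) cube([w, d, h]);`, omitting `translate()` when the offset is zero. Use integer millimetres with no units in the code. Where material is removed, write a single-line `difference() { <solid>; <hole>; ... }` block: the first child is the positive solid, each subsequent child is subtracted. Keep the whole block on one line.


difference() { translate([124, 286, 0]) cube([4940, 229, 2390]); translate([1897, 286, 0]) cube([874, 229, 2006]); }
translate([124, 5697, 0]) cube([4940, 229, 2390]);
translate([124, 515, 0]) cube([229, 5182, 2390]);
translate([4835, 515, 0]) cube([229, 5182, 2390]);


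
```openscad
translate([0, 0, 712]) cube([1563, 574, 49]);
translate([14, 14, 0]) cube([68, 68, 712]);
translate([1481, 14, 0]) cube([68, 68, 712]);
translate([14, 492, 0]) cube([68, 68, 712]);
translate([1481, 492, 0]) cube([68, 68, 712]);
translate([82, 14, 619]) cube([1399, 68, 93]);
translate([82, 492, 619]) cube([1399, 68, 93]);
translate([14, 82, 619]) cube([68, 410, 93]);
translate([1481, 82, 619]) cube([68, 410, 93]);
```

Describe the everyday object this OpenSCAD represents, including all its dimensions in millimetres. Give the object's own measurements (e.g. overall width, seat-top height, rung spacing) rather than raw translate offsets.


A table: top 1563 mm (x) × 574 mm (y), 49 mm thick, upper face at z = 761 mm, on four 68×68 mm square legs, each inset 14 mm from the nearest pair of top edges from z = 0 to the bottom of the top. Four apron rails, 68 mm thick and 93 mm tall, run between adjacent legs with their top edges flush with the underside of the top and their outer faces flush with the legs' outer faces.


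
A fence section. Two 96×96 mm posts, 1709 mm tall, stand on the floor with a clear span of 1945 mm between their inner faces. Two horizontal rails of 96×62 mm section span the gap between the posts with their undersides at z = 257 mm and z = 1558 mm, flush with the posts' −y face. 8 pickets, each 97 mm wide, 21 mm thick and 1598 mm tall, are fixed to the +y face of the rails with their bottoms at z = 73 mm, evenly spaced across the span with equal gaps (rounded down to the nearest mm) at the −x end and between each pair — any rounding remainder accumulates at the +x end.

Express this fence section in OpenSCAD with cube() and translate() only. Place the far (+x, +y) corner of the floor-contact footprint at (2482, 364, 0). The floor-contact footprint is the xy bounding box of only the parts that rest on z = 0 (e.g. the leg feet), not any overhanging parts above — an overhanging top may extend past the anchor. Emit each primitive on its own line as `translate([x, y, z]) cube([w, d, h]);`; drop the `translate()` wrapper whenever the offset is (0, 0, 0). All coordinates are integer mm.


translate([345, 268, 0]) cube([96, 96, 1709]);
translate([2386, 268, 0]) cube([96, 96, 1709]);
translate([441, 268, 257]) cube([1945, 96, 62]);
translate([441, 268, 1558]) cube([1945, 96, 62]);
translate([570, 364, 73]) cube([97, 21, 1598]);
translate([796, 364, 73]) cube([97, 21, 1598]);
translate([1022, 364, 73]) cube([97, 21, 1598]);
translate([1248, 364, 73]) cube([97, 21, 1598]);
translate([1474, 364, 73]) cube([97, 21, 1598]);
translate([1700, 364, 73]) cube([97, 21, 1598]);
translate([1926, 364, 73]) cube([97, 21, 1598]);
translate([2152, 364, 73]) cube([97, 21, 1598]);


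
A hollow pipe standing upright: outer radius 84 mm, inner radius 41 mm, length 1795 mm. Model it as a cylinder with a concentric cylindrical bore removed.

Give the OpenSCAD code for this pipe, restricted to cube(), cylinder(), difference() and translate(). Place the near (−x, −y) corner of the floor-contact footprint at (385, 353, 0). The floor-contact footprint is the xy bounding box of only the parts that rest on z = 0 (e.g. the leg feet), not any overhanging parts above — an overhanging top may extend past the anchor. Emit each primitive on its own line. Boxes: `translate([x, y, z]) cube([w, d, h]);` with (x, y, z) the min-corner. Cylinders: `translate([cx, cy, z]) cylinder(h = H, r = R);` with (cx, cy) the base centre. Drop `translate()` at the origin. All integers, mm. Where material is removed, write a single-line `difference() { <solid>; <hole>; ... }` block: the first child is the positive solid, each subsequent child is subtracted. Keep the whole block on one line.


difference() { translate([469, 437, 0]) cylinder(h = 1795, r = 84); translate([469, 437, 0]) cylinder(h = 1795, r = 41); }


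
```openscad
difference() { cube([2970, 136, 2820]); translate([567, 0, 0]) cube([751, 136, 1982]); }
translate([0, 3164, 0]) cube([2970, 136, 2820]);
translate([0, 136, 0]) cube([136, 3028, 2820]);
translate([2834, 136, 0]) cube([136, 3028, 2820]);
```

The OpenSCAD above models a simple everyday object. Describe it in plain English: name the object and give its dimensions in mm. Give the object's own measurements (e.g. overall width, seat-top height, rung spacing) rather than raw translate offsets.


A single room: four walls, each 2820 mm tall and 136 mm thick, enclosing an outside footprint 2970×3300 mm (x × y), no floor or roof. The front and back walls (−y and +y sides) run the full x-width; the side walls fit between their inner faces. A door opening 751 mm wide and 1982 mm tall is cut through the front wall from the floor up, its −x edge 567 mm from the wall's −x end.


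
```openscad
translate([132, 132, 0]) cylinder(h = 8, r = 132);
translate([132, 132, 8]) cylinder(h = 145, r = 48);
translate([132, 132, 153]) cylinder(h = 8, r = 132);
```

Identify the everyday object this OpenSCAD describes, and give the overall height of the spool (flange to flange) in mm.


A spool. The overall height is 161 mm.

Three coaxial cylinders, large–small–large — a spool. Two 8 mm flanges and a 145 mm core give 8 + 145 + 8 = 161 mm.


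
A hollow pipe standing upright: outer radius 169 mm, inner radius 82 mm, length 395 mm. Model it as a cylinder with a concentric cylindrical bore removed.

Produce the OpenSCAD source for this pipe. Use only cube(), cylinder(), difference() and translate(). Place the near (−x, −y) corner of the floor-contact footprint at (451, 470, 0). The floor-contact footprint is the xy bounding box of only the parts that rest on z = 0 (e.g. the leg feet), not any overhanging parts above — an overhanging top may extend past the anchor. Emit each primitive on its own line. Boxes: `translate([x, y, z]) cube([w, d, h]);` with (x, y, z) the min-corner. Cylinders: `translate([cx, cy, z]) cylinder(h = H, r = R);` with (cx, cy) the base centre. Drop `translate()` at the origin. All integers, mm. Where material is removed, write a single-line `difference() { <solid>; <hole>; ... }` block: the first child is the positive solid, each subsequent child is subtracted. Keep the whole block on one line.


difference() { translate([620, 639, 0]) cylinder(h = 395, r = 169); translate([620, 639, 0]) cylinder(h = 395, r = 82); }


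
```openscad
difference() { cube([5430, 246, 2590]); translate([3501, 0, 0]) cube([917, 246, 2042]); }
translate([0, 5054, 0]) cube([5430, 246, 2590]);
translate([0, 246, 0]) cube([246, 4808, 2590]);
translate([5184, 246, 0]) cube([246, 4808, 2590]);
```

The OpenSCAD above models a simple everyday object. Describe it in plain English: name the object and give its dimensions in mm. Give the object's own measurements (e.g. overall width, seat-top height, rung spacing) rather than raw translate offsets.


A single room: four walls, each 2590 mm tall and 246 mm thick, enclosing an outside footprint 5430×5300 mm (x × y), no floor or roof. The front and back walls (−y and +y sides) run the full x-width; the side walls fit between their inner faces. A door opening 917 mm wide and 2042 mm tall is cut through the front wall from the floor up, its −x edge 3501 mm from the wall's −x end.


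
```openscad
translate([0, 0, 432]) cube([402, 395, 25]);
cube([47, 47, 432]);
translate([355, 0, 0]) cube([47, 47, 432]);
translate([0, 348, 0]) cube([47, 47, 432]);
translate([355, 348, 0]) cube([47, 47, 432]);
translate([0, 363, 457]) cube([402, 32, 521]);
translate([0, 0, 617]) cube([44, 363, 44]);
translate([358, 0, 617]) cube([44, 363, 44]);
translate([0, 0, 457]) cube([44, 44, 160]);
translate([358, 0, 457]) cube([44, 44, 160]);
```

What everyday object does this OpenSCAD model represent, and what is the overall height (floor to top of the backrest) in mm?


A chair. The overall height is 978 mm.

A slab on four corner posts with a tall panel at the back — a chair. The seat slab sits at z = 432 with thickness 25, and the 521 mm backrest starts at the seat top, so the overall height is 432 + 25 + 521 = 978 mm.


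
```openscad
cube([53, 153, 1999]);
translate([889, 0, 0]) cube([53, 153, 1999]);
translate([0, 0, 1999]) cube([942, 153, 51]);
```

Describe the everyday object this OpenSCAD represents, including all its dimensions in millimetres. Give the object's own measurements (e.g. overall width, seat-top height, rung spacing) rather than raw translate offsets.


A door frame. The clear opening is 836 mm wide and 1999 mm high. Two 53 mm wide jambs, 153 mm deep, stand either side of the opening from the floor to the top of the opening. A 51 mm thick head sits across the top of both jambs, spanning the full outside width of the frame.


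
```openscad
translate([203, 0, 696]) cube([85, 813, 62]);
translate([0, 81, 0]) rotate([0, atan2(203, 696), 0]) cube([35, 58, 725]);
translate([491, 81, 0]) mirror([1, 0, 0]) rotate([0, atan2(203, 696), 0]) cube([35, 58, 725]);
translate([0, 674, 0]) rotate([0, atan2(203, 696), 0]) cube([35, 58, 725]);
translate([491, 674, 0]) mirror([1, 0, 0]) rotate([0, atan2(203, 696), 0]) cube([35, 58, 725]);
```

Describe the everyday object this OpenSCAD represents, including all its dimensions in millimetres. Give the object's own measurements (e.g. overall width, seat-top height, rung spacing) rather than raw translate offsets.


A sawhorse. A 85×813×62 mm beam (x, y, z) sits on two A-frame leg pairs. Each pair is two raked legs of 35×58 mm section (58 mm along y) splaying symmetrically in x. Each leg rises 696 mm vertically over 203 mm of horizontal reach and is 725 mm long along its own axis. Every leg's outer bottom edge rests on the floor and its outer top edge meets a bottom edge of the beam — the left legs (tilting toward +x) meet the beam's −x bottom edge, the right legs (their mirror images, tilting toward −x) meet its +x bottom edge — so the leg tops tuck under the beam, the beam's underside is 696 mm above the floor, and the feet are 491 mm apart outside-to-outside with the beam centred between them. The two leg pairs are set in 81 mm from either end of the beam.


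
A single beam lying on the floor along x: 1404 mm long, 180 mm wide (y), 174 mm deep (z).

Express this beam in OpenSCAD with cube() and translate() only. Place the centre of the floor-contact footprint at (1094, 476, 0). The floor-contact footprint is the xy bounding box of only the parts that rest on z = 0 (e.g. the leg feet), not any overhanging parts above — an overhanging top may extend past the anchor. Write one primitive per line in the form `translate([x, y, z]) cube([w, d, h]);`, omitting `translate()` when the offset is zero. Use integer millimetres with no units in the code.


translate([392, 386, 0]) cube([1404, 180, 174]);


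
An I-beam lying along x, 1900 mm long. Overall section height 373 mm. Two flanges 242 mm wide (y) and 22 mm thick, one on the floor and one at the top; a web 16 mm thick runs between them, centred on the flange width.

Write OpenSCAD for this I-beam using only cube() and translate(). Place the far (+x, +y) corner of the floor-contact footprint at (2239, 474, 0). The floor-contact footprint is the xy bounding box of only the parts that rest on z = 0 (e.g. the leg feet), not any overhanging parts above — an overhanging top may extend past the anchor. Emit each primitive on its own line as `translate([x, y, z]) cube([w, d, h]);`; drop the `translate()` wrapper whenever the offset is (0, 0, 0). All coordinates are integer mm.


translate([339, 232, 0]) cube([1900, 242, 22]);
translate([339, 345, 22]) cube([1900, 16, 329]);
translate([339, 232, 351]) cube([1900, 242, 22]);


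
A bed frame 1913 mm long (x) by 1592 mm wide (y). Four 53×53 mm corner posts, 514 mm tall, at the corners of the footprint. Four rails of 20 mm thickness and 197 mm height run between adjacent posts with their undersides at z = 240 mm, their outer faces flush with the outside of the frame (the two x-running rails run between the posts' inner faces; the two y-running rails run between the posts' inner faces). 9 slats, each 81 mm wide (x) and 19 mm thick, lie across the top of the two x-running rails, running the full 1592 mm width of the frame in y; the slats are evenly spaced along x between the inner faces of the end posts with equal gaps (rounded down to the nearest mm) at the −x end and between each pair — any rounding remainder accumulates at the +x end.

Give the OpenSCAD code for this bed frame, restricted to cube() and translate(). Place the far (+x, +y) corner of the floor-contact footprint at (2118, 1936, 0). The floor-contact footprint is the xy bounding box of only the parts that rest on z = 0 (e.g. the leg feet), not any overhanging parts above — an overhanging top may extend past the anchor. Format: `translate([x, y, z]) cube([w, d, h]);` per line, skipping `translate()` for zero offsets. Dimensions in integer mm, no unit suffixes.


translate([205, 344, 0]) cube([53, 53, 514]);
translate([205, 1883, 0]) cube([53, 53, 514]);
translate([2065, 344, 0]) cube([53, 53, 514]);
translate([2065, 1883, 0]) cube([53, 53, 514]);
translate([258, 344, 240]) cube([1807, 20, 197]);
translate([258, 1916, 240]) cube([1807, 20, 197]);
translate([205, 397, 240]) cube([20, 1486, 197]);
translate([2098, 397, 240]) cube([20, 1486, 197]);
translate([365, 344, 437]) cube([81, 1592, 19]);
translate([553, 344, 437]) cube([81, 1592, 19]);
translate([741, 344, 437]) cube([81, 1592, 19]);
translate([929, 344, 437]) cube([81, 1592, 19]);
translate([1117, 344, 437]) cube([81, 1592, 19]);
translate([1305, 344, 437]) cube([81, 1592, 19]);
translate([1493, 344, 437]) cube([81, 1592, 19]);
translate([1681, 344, 437]) cube([81, 1592, 19]);
translate([1869, 344, 437]) cube([81, 1592, 19]);


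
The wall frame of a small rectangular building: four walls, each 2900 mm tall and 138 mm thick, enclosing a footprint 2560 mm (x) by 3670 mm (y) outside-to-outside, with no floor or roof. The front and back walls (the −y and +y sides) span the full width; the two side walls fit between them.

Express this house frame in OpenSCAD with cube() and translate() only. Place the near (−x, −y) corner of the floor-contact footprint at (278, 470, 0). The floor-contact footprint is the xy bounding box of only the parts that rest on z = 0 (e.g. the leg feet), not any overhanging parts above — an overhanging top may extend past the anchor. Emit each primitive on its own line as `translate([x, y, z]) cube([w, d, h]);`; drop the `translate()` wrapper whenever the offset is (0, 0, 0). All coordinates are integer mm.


translate([278, 470, 0]) cube([2560, 138, 2900]);
translate([278, 4002, 0]) cube([2560, 138, 2900]);
translate([278, 608, 0]) cube([138, 3394, 2900]);
translate([2700, 608, 0]) cube([138, 3394, 2900]);


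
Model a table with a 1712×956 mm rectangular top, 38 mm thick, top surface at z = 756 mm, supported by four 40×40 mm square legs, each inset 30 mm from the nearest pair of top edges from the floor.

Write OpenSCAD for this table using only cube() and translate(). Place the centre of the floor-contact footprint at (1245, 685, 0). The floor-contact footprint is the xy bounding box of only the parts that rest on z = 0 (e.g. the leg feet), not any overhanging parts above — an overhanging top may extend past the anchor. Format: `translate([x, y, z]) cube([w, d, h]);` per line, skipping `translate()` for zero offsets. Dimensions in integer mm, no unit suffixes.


// leg_h = 756 - 38 = 718
translate([389, 207, 718]) cube([1712, 956, 38]);
translate([419, 237, 0]) cube([40, 40, 718]);
translate([2031, 237, 0]) cube([40, 40, 718]);
translate([419, 1093, 0]) cube([40, 40, 718]);
translate([2031, 1093, 0]) cube([40, 40, 718]);


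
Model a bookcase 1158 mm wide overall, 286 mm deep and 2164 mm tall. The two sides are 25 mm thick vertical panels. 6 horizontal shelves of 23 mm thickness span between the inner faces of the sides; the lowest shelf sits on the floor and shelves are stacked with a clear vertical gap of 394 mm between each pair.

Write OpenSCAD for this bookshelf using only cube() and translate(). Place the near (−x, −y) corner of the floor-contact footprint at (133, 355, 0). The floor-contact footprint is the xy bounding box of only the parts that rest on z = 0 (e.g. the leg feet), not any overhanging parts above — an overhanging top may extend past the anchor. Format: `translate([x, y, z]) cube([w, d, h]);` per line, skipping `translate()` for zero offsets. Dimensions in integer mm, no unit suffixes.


translate([133, 355, 0]) cube([25, 286, 2164]);
translate([1266, 355, 0]) cube([25, 286, 2164]);
translate([158, 355, 0]) cube([1108, 286, 23]);
translate([158, 355, 417]) cube([1108, 286, 23]);
translate([158, 355, 834]) cube([1108, 286, 23]);
translate([158, 355, 1251]) cube([1108, 286, 23]);
translate([158, 355, 1668]) cube([1108, 286, 23]);
translate([158, 355, 2085]) cube([1108, 286, 23]);


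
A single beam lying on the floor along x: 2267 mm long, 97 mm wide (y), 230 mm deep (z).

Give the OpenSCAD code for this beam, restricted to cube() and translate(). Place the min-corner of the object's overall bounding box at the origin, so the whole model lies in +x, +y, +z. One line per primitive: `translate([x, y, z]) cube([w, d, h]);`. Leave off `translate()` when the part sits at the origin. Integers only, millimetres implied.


cube([2267, 97, 230]);


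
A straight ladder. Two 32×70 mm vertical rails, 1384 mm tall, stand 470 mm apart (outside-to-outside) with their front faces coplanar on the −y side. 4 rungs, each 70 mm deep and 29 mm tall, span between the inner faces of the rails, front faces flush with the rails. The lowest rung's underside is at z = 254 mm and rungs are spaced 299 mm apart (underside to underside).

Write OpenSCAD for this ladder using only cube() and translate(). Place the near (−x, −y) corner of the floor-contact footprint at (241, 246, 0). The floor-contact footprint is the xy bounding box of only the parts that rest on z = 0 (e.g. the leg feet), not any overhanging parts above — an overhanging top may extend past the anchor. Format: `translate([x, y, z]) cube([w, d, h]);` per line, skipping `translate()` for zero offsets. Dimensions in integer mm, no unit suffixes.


// rung span = 470 - 2*32 = 406
// rung[k] z = 254 + k*299
translate([241, 246, 0]) cube([32, 70, 1384]);
translate([679, 246, 0]) cube([32, 70, 1384]);
translate([273, 246, 254]) cube([406, 70, 29]);
translate([273, 246, 553]) cube([406, 70, 29]);
translate([273, 246, 852]) cube([406, 70, 29]);
translate([273, 246, 1151]) cube([406, 70, 29]);
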